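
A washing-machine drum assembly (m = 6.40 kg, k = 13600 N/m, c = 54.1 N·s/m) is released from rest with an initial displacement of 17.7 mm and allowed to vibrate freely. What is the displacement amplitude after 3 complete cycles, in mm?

3.12 mm

ζ = c/(2√(km)) = 54.1/(2√(13600 × 6.40)) = 54.1/590.1 = 0.09169.
Logarithmic decrement δ = 2πζ/√(1 − ζ²) = 2π × 0.09169/√(1 − 0.00841) = 0.5785.
After n cycles, x_n/x₀ = e^(−nδ), so x_3 = 17.7 × e^(−3 × 0.5785) = 17.7 × 0.1763 = 3.121 mm.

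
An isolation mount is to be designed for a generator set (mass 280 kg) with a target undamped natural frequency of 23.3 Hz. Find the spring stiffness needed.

ω_n = 2πf_n = 2π × 23.3 = 146.4 rad/s.
k = m·ω_n² = 280 × 146.4² = 280 × 21430 = 6001000 N/m.

6000000 N/m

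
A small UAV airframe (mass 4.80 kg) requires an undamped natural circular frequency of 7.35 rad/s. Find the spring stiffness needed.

259 N/m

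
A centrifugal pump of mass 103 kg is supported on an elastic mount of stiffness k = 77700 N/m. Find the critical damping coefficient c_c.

c_c = 2√(k·m) = 2√(77700 × 103) = 2 × 2829 = 5658 N·s/m.

5660 N·s/m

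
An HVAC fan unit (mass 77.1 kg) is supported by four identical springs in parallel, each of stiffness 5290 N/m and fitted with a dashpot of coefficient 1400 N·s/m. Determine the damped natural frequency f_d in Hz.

Parallel springs add: k_eq = 4 × 5290 = 21160 N/m.
ω_n = √(k_eq/m) = √(21160/77.1) = 16.57 rad/s.
Critical damping c_c = 2√(k_eq·m) = 2√(21160 × 77.1) = 2555 N·s/m, so ζ = c/c_c = 1400/2555 = 0.5480.
ω_d = ω_n√(1 − ζ²) = 16.57 × √(1 − 0.300) = 13.86 rad/s.
f_d = ω_d/(2π) = 2.205 Hz.

2.21 Hz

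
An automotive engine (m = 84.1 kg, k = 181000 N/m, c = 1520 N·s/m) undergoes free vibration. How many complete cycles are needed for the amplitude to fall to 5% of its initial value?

3 cycles

ζ = c/(2√(km)) = 1520/(2√(181000 × 84.1)) = 1520/7803 = 0.1948.
Logarithmic decrement δ = 2πζ/√(1 − ζ²) = 2π × 0.1948/√(1 − 0.0379) = 1.248.
x_n/x₀ = e^(−nδ) ≤ 0.05; take ln: n ≥ ln(1/0.05)/δ = 2.996/1.248 = 2.401.
So 3 complete cycles are required.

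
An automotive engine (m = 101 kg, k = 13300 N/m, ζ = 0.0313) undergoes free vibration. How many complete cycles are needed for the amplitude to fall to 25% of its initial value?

8 cycles

Logarithmic decrement δ = 2πζ/√(1 − ζ²) = 2π × 0.03130/√(1 − 0.000980) = 0.1968.
x_n/x₀ = e^(−nδ) ≤ 0.25; take ln: n ≥ ln(1/0.25)/δ = 1.386/0.1968 = 7.046.
So 8 complete cycles are required.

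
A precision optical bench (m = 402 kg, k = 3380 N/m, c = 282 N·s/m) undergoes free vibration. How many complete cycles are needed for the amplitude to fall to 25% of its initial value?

2 cycles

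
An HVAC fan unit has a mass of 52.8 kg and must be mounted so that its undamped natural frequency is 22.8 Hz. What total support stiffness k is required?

1080000 N/m

ω_n = 2πf_n = 2π × 22.8 = 143.3 rad/s.
k = m·ω_n² = 52.8 × 143.3² = 52.8 × 20520 = 1084000 N/m.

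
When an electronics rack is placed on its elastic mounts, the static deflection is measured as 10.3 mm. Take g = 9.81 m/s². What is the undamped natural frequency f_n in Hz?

4.91 Hz

ω_n = √(g/δ_st) = √(9.81/0.0103) = √952.4 = 30.86 rad/s.
f_n = ω_n/(2π) = 30.86/6.283 = 4.912 Hz.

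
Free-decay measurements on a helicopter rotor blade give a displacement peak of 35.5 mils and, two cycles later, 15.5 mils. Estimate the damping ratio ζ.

0.0658

Logarithmic decrement δ = (1/n)·ln(x₀/x_n) = (1/2)·ln(35.5/15.5) = (1/2)·ln(2.290) = 0.4143.
ζ = δ/√(4π² + δ²) = 0.4143/√(39.48 + 0.172) = 0.4143/6.297 = 0.06580.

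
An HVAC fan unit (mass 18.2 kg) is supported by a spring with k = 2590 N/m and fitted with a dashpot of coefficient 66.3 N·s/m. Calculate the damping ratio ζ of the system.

0.153

ω_n = √(k/m) = √(2590/18.2) = 11.93 rad/s.
Critical damping c_c = 2√(k·m) = 2√(2590 × 18.2) = 434.2 N·s/m, so ζ = c/c_c = 66.3/434.2 = 0.1527.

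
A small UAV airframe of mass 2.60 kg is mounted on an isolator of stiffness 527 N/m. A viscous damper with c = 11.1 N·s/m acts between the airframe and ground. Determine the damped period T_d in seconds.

ω_n = √(k/m) = √(527.0/2.60) = 14.24 rad/s.
Critical damping c_c = 2√(k·m) = 2√(527.0 × 2.60) = 74.03 N·s/m, so ζ = c/c_c = 11.1/74.03 = 0.1499.
ω_d = ω_n√(1 − ζ²) = 14.24 × √(1 − 0.0225) = 14.08 rad/s.
T_d = 2π/ω_d = 0.4464 s.

0.446 s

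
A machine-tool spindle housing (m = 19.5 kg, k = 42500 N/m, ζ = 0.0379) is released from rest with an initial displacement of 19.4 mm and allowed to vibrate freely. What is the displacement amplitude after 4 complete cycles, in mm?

Logarithmic decrement δ = 2πζ/√(1 − ζ²) = 2π × 0.03790/√(1 − 0.00144) = 0.2383.
After n cycles, x_n/x₀ = e^(−nδ), so x_4 = 19.4 × e^(−4 × 0.2383) = 19.4 × 0.3855 = 7.479 mm.

7.48 mm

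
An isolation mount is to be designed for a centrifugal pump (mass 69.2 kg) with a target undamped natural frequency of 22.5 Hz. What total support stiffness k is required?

ω_n = 2πf_n = 2π × 22.5 = 141.4 rad/s.
k = m·ω_n² = 69.2 × 141.4² = 69.2 × 19990 = 1383000 N/m.

1380000 N/m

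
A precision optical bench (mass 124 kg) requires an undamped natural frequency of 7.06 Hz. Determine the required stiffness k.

244000 N/m

ω_n = 2πf_n = 2π × 7.06 = 44.36 rad/s.
k = m·ω_n² = 124 × 44.36² = 124 × 1968 = 244000 N/m.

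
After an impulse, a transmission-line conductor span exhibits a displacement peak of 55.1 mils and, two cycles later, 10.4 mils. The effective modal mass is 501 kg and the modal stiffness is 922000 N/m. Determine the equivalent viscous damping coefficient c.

Logarithmic decrement δ = (1/n)·ln(x₀/x_n) = (1/2)·ln(55.1/10.4) = (1/2)·ln(5.298) = 0.8337.
ζ = δ/√(4π² + δ²) = 0.8337/√(39.48 + 0.695) = 0.8337/6.338 = 0.1315.
c = ζ · 2√(km) = 0.1315 × 2√(922000 × 501) = 0.1315 × 42980 = 5654 N·s/m.

5650 N·s/m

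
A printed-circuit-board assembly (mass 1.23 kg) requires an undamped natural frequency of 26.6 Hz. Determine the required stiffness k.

ω_n = 2πf_n = 2π × 26.6 = 167.1 rad/s.
k = m·ω_n² = 1.23 × 167.1² = 1.23 × 27930 = 34360 N/m.

34400 N/m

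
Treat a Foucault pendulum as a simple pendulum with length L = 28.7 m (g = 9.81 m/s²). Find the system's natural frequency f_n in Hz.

For a simple pendulum ω_n = √(g/L) = √(9.81/28.7) = √0.3418 = 0.5846 rad/s.
f_n = ω_n/(2π) = 0.5846/6.283 = 0.09305 Hz.

0.0930 Hz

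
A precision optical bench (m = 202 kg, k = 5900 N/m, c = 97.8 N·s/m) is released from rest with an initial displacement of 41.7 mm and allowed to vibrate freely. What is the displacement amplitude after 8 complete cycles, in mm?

4.38 mm

ζ = c/(2√(km)) = 97.8/(2√(5900 × 202)) = 97.8/2183 = 0.04479.
Logarithmic decrement δ = 2πζ/√(1 − ζ²) = 2π × 0.04479/√(1 − 0.00201) = 0.2817.
After n cycles, x_n/x₀ = e^(−nδ), so x_8 = 41.7 × e^(−8 × 0.2817) = 41.7 × 0.1050 = 4.379 mm.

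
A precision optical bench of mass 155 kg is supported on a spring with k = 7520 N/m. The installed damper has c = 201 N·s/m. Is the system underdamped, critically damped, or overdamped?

c_c = 2√(k·m) = 2159 N·s/m; ζ = c/c_c = 201/2159 = 0.0931.
Since ζ < 1 the system is underdamped.

underdamped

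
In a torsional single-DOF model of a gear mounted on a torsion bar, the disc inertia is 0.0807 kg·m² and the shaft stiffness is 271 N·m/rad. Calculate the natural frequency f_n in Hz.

9.22 Hz

ω_n = √(k_t/J) = √(271/0.0807) = √3358 = 57.95 rad/s.
f_n = ω_n/(2π) = 57.95/6.283 = 9.223 Hz.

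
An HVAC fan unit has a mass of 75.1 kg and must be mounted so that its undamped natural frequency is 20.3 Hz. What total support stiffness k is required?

ω_n = 2πf_n = 2π × 20.3 = 127.5 rad/s.
k = m·ω_n² = 75.1 × 127.5² = 75.1 × 16270 = 1222000 N/m.

1220000 N/m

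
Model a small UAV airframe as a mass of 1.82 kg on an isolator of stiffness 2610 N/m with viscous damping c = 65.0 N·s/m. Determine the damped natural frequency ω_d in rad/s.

33.4 rad/s

ω_n = √(k/m) = √(2610/1.82) = 37.87 rad/s.
Critical damping c_c = 2√(k·m) = 2√(2610 × 1.82) = 137.8 N·s/m, so ζ = c/c_c = 65.0/137.8 = 0.4715.
ω_d = ω_n√(1 − ζ²) = 37.87 × √(1 − 0.222) = 33.39 rad/s.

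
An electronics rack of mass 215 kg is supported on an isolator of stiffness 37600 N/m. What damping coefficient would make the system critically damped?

5690 N·s/m

c_c = 2√(k·m) = 2√(37600 × 215) = 2 × 2843 = 5686 N·s/m.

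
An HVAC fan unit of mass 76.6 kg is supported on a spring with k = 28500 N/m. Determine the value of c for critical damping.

2960 N·s/m

c_c = 2√(k·m) = 2√(28500 × 76.6) = 2 × 1478 = 2955 N·s/m.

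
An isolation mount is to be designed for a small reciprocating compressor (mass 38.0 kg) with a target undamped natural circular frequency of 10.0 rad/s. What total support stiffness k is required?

k = m·ω_n² = 38.0 × 10.00² = 38.0 × 100.0 = 3800 N/m.

3800 N/m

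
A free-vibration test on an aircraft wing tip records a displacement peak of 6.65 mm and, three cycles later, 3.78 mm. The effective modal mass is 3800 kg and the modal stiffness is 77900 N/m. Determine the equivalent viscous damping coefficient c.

1030 N·s/m

Logarithmic decrement δ = (1/n)·ln(x₀/x_n) = (1/3)·ln(6.65/3.78) = (1/3)·ln(1.759) = 0.1883.
ζ = δ/√(4π² + δ²) = 0.1883/√(39.48 + 0.0355) = 0.1883/6.286 = 0.02996.
c = ζ · 2√(km) = 0.02996 × 2√(77900 × 3800) = 0.02996 × 34410 = 1031 N·s/m.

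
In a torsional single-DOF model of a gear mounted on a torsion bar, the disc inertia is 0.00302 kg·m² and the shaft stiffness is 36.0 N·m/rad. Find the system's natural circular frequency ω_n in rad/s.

109 rad/s

ω_n = √(k_t/J) = √(36.0/0.00302) = √11920 = 109.2 rad/s.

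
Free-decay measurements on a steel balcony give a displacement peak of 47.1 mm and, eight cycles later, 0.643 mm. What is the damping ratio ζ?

Logarithmic decrement δ = (1/n)·ln(x₀/x_n) = (1/8)·ln(47.1/0.643) = (1/8)·ln(73.25) = 0.5367.
ζ = δ/√(4π² + δ²) = 0.5367/√(39.48 + 0.288) = 0.5367/6.306 = 0.08511.

0.0851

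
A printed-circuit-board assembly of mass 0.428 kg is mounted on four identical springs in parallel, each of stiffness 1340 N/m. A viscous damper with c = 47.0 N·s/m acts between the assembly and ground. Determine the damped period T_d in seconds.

Parallel springs add: k_eq = 4 × 1340 = 5360 N/m.
ω_n = √(k_eq/m) = √(5360/0.428) = 111.9 rad/s.
Critical damping c_c = 2√(k_eq·m) = 2√(5360 × 0.428) = 95.79 N·s/m, so ζ = c/c_c = 47.0/95.79 = 0.4906.
ω_d = ω_n√(1 − ζ²) = 111.9 × √(1 − 0.241) = 97.51 rad/s.
T_d = 2π/ω_d = 0.06443 s.

0.0644 s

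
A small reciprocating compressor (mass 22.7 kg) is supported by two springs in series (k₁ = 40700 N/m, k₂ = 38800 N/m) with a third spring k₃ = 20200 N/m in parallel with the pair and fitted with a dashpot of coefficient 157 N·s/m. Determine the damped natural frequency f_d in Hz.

Series pair: k_s = k₁k₂/(k₁+k₂) = (40700)(38800)/(40700 + 38800) = 19860 N/m. In parallel with k₃: k_eq = 19860 + 20200 = 40060 N/m.
ω_n = √(k_eq/m) = √(40060/22.7) = 42.01 rad/s.
Critical damping c_c = 2√(k_eq·m) = 2√(40060 × 22.7) = 1907 N·s/m, so ζ = c/c_c = 157/1907 = 0.08232.
ω_d = ω_n√(1 − ζ²) = 42.01 × √(1 − 0.00678) = 41.87 rad/s.
f_d = ω_d/(2π) = 6.664 Hz.

6.66 Hz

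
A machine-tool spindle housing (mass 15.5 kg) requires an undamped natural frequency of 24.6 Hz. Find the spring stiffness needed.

370000 N/m

ω_n = 2πf_n = 2π × 24.6 = 154.6 rad/s.
k = m·ω_n² = 15.5 × 154.6² = 15.5 × 23890 = 370300 N/m.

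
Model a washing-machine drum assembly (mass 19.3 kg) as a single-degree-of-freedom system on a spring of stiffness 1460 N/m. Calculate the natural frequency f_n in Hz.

1.38 Hz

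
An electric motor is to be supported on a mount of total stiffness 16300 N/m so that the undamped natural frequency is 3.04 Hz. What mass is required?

ω_n = 2πf_n = 2π × 3.04 = 19.10 rad/s.
m = k/ω_n² = 16300/19.10² = 16300/364.8 = 44.68 kg.

44.7 kg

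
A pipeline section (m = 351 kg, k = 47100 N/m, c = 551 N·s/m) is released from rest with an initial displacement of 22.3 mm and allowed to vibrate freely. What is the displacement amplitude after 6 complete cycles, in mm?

1.72 mm

ζ = c/(2√(km)) = 551/(2√(47100 × 351)) = 551/8132 = 0.06776.
Logarithmic decrement δ = 2πζ/√(1 − ζ²) = 2π × 0.06776/√(1 − 0.00459) = 0.4267.
After n cycles, x_n/x₀ = e^(−nδ), so x_6 = 22.3 × e^(−6 × 0.4267) = 22.3 × 0.07728 = 1.723 mm.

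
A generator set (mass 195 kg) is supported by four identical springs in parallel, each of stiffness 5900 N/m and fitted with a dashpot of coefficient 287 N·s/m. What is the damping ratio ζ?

Parallel springs add: k_eq = 4 × 5900 = 23600 N/m.
ω_n = √(k_eq/m) = √(23600/195) = 11.00 rad/s.
Critical damping c_c = 2√(k_eq·m) = 2√(23600 × 195) = 4290 N·s/m, so ζ = c/c_c = 287/4290 = 0.06689.

0.0669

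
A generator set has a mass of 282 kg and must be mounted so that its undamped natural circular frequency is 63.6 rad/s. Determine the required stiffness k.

1140000 N/m

k = m·ω_n² = 282 × 63.60² = 282 × 4045 = 1141000 N/m.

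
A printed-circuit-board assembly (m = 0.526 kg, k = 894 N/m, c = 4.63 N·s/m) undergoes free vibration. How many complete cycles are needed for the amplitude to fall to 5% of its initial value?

ζ = c/(2√(km)) = 4.63/(2√(894 × 0.526)) = 4.63/43.37 = 0.1068.
Logarithmic decrement δ = 2πζ/√(1 − ζ²) = 2π × 0.1068/√(1 − 0.0114) = 0.6746.
x_n/x₀ = e^(−nδ) ≤ 0.05; take ln: n ≥ ln(1/0.05)/δ = 2.996/0.6746 = 4.441.
So 5 complete cycles are required.

5 cycles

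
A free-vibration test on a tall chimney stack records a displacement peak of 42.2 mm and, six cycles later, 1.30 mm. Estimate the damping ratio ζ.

0.0919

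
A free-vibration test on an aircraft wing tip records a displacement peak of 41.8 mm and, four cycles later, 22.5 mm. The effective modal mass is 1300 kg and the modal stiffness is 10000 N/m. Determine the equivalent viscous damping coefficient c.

178 N·s/m

Logarithmic decrement δ = (1/n)·ln(x₀/x_n) = (1/4)·ln(41.8/22.5) = (1/4)·ln(1.858) = 0.1548.
ζ = δ/√(4π² + δ²) = 0.1548/√(39.48 + 0.0240) = 0.1548/6.285 = 0.02464.
c = ζ · 2√(km) = 0.02464 × 2√(10000 × 1300) = 0.02464 × 7211 = 177.7 N·s/m.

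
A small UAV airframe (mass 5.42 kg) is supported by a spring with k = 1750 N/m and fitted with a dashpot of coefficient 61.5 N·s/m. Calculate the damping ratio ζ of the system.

ω_n = √(k/m) = √(1750/5.42) = 17.97 rad/s.
Critical damping c_c = 2√(k·m) = 2√(1750 × 5.42) = 194.8 N·s/m, so ζ = c/c_c = 61.5/194.8 = 0.3157.

0.316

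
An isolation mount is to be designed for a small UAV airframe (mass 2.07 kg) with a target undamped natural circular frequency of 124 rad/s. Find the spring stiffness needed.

31800 N/m

k = m·ω_n² = 2.07 × 124.0² = 2.07 × 15380 = 31830 N/m.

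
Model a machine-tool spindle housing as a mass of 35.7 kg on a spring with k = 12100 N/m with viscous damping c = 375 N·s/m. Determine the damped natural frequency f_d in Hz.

2.81 Hz

ω_n = √(k/m) = √(12100/35.7) = 18.41 rad/s.
Critical damping c_c = 2√(k·m) = 2√(12100 × 35.7) = 1314 N·s/m, so ζ = c/c_c = 375/1314 = 0.2853.
ω_d = ω_n√(1 − ζ²) = 18.41 × √(1 − 0.0814) = 17.65 rad/s.
f_d = ω_d/(2π) = 2.808 Hz.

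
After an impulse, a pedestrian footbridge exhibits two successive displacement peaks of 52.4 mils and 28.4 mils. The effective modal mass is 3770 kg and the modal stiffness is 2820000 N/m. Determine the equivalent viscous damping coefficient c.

Logarithmic decrement δ = (1/n)·ln(x₀/x_n) = (1/1)·ln(52.4/28.4) = (1/1)·ln(1.845) = 0.6125.
ζ = δ/√(4π² + δ²) = 0.6125/√(39.48 + 0.375) = 0.6125/6.313 = 0.09703.
c = ζ · 2√(km) = 0.09703 × 2√(2820000 × 3770) = 0.09703 × 206200 = 20010 N·s/m.

20000 N·s/m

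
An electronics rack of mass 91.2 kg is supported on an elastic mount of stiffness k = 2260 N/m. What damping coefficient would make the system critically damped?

c_c = 2√(k·m) = 2√(2260 × 91.2) = 2 × 454.0 = 908.0 N·s/m.

908 N·s/m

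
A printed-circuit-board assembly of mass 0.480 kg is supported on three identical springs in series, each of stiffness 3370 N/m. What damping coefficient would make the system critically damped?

Series springs: 1/k_eq = 3/3370, so k_eq = 3370/3 = 1123 N/m.
c_c = 2√(k_eq·m) = 2√(1123 × 0.480) = 2 × 23.22 = 46.44 N·s/m.

46.4 N·s/m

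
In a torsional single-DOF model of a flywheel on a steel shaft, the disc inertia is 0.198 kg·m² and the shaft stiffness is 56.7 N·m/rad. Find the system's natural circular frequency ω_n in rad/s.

16.9 rad/s

ω_n = √(k_t/J) = √(56.7/0.198) = √286.4 = 16.92 rad/s.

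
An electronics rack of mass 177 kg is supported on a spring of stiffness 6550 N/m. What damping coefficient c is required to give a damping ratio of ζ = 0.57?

1230 N·s/m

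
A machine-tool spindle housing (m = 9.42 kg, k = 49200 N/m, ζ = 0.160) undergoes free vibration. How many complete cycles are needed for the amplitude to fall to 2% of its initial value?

4 cycles

Logarithmic decrement δ = 2πζ/√(1 − ζ²) = 2π × 0.1600/√(1 − 0.0256) = 1.018.
x_n/x₀ = e^(−nδ) ≤ 0.02; take ln: n ≥ ln(1/0.02)/δ = 3.912/1.018 = 3.841.
So 4 complete cycles are required.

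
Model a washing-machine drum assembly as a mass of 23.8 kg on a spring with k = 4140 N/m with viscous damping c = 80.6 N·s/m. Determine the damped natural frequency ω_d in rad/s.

13.1 rad/s

ω_n = √(k/m) = √(4140/23.8) = 13.19 rad/s.
Critical damping c_c = 2√(k·m) = 2√(4140 × 23.8) = 627.8 N·s/m, so ζ = c/c_c = 80.6/627.8 = 0.1284.
ω_d = ω_n√(1 − ζ²) = 13.19 × √(1 − 0.0165) = 13.08 rad/s.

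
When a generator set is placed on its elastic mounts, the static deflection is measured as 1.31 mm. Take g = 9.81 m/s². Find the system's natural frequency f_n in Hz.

ω_n = √(g/δ_st) = √(9.81/0.00131) = √7489 = 86.54 rad/s.
f_n = ω_n/(2π) = 86.54/6.283 = 13.77 Hz.

13.8 Hz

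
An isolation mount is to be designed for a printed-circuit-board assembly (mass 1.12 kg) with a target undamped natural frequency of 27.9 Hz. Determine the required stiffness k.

34400 N/m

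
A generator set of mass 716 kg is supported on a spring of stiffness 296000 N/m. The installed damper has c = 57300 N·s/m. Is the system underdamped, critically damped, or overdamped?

overdamped

c_c = 2√(k·m) = 29120 N·s/m; ζ = c/c_c = 57300/29120 = 1.97.
Since ζ > 1 the system is overdamped.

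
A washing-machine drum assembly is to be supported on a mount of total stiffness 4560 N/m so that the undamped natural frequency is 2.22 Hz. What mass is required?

23.4 kg

ω_n = 2πf_n = 2π × 2.22 = 13.95 rad/s.
m = k/ω_n² = 4560/13.95² = 4560/194.6 = 23.44 kg.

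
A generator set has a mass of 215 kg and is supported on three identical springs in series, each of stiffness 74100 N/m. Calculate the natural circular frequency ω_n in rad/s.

Series springs: 1/k_eq = 3/74100, so k_eq = 74100/3 = 24700 N/m.
ω_n = √(k_eq/m) = √(24700/215) = √114.9 = 10.72 rad/s.

10.7 rad/s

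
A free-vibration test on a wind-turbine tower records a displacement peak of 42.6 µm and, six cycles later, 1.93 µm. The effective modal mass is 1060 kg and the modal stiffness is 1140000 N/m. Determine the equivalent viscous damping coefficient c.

Logarithmic decrement δ = (1/n)·ln(x₀/x_n) = (1/6)·ln(42.6/1.93) = (1/6)·ln(22.07) = 0.5157.
ζ = δ/√(4π² + δ²) = 0.5157/√(39.48 + 0.266) = 0.5157/6.304 = 0.08180.
c = ζ · 2√(km) = 0.08180 × 2√(1140000 × 1060) = 0.08180 × 69520 = 5687 N·s/m.

5690 N·s/m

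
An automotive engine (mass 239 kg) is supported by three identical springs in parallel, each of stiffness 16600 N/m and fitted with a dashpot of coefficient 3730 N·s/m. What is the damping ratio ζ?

Parallel springs add: k_eq = 3 × 16600 = 49800 N/m.
ω_n = √(k_eq/m) = √(49800/239) = 14.43 rad/s.
Critical damping c_c = 2√(k_eq·m) = 2√(49800 × 239) = 6900 N·s/m, so ζ = c/c_c = 3730/6900 = 0.5406.

0.541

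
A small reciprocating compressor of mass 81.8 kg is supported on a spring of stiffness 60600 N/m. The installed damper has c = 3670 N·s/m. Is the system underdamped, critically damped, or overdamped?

underdamped

c_c = 2√(k·m) = 4453 N·s/m; ζ = c/c_c = 3670/4453 = 0.824.
Since ζ < 1 the system is underdamped.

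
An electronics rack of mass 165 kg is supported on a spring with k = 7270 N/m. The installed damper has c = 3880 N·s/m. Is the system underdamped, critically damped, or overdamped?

overdamped

c_c = 2√(k·m) = 2190 N·s/m; ζ = c/c_c = 3880/2190 = 1.77.
Since ζ > 1 the system is overdamped.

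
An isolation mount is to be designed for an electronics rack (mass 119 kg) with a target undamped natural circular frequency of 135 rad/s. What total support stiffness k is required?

k = m·ω_n² = 119 × 135.0² = 119 × 18220 = 2169000 N/m.

2170000 N/m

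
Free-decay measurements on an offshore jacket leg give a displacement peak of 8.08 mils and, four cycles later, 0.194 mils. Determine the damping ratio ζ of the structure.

Logarithmic decrement δ = (1/n)·ln(x₀/x_n) = (1/4)·ln(8.08/0.194) = (1/4)·ln(41.65) = 0.9323.
ζ = δ/√(4π² + δ²) = 0.9323/√(39.48 + 0.869) = 0.9323/6.352 = 0.1468.

0.147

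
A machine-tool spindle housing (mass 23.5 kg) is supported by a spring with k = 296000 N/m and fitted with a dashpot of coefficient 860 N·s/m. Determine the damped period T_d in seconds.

0.0567 s

ω_n = √(k/m) = √(296000/23.5) = 112.2 rad/s.
Critical damping c_c = 2√(k·m) = 2√(296000 × 23.5) = 5275 N·s/m, so ζ = c/c_c = 860/5275 = 0.1630.
ω_d = ω_n√(1 − ζ²) = 112.2 × √(1 − 0.0266) = 110.7 rad/s.
T_d = 2π/ω_d = 0.05674 s.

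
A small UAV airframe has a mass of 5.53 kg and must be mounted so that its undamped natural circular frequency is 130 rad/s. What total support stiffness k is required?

k = m·ω_n² = 5.53 × 130.0² = 5.53 × 16900 = 93460 N/m.

93500 N/m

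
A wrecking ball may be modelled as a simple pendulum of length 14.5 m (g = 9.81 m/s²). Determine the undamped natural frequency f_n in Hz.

For a simple pendulum ω_n = √(g/L) = √(9.81/14.5) = √0.6766 = 0.8225 rad/s.
f_n = ω_n/(2π) = 0.8225/6.283 = 0.1309 Hz.

0.131 Hz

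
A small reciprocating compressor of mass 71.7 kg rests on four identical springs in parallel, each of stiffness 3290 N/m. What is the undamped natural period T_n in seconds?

Parallel springs add: k_eq = 4 × 3290 = 13160 N/m.
ω_n = √(k_eq/m) = √(13160/71.7) = √183.5 = 13.55 rad/s.
T_n = 2π/ω_n = 6.283/13.55 = 0.4638 s.

0.464 s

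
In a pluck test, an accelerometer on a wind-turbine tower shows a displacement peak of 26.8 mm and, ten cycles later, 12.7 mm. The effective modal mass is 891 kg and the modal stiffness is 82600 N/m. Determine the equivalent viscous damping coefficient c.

Logarithmic decrement δ = (1/n)·ln(x₀/x_n) = (1/10)·ln(26.8/12.7) = (1/10)·ln(2.110) = 0.07468.
ζ = δ/√(4π² + δ²) = 0.07468/√(39.48 + 0.00558) = 0.07468/6.284 = 0.01188.
c = ζ · 2√(km) = 0.01188 × 2√(82600 × 891) = 0.01188 × 17160 = 203.9 N·s/m.

204 N·s/m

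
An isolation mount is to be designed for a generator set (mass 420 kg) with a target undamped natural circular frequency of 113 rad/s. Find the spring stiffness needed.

5360000 N/m

k = m·ω_n² = 420 × 113.0² = 420 × 12770 = 5363000 N/m.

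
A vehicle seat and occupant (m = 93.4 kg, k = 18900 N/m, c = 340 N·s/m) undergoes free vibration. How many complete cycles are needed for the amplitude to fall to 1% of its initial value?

6 cycles

ζ = c/(2√(km)) = 340/(2√(18900 × 93.4)) = 340/2657 = 0.1280.
Logarithmic decrement δ = 2πζ/√(1 − ζ²) = 2π × 0.1280/√(1 − 0.0164) = 0.8106.
x_n/x₀ = e^(−nδ) ≤ 0.01; take ln: n ≥ ln(1/0.01)/δ = 4.605/0.8106 = 5.681.
So 6 complete cycles are required.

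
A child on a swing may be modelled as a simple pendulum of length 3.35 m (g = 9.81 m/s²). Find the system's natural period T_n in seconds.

For a simple pendulum ω_n = √(g/L) = √(9.81/3.35) = √2.928 = 1.711 rad/s.
T_n = 2π/ω_n = 6.283/1.711 = 3.672 s.

3.67 s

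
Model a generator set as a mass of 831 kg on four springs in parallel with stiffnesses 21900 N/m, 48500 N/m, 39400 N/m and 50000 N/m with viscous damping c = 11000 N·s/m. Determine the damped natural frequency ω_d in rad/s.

12.2 rad/s

Parallel springs add: k_eq = 21900 + 48500 + 39400 + 50000 = 159800 N/m.
ω_n = √(k_eq/m) = √(159800/831) = 13.87 rad/s.
Critical damping c_c = 2√(k_eq·m) = 2√(159800 × 831) = 23050 N·s/m, so ζ = c/c_c = 11000/23050 = 0.4773.
ω_d = ω_n√(1 − ζ²) = 13.87 × √(1 − 0.228) = 12.19 rad/s.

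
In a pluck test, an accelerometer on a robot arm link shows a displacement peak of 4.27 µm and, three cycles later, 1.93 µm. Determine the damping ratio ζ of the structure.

Logarithmic decrement δ = (1/n)·ln(x₀/x_n) = (1/3)·ln(4.27/1.93) = (1/3)·ln(2.212) = 0.2647.
ζ = δ/√(4π² + δ²) = 0.2647/√(39.48 + 0.0701) = 0.2647/6.289 = 0.04209.

0.0421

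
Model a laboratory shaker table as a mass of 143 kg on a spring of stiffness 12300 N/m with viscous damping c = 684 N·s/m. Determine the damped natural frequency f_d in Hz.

ω_n = √(k/m) = √(12300/143) = 9.274 rad/s.
Critical damping c_c = 2√(k·m) = 2√(12300 × 143) = 2652 N·s/m, so ζ = c/c_c = 684/2652 = 0.2579.
ω_d = ω_n√(1 − ζ²) = 9.274 × √(1 − 0.0665) = 8.961 rad/s.
f_d = ω_d/(2π) = 1.426 Hz.

1.43 Hz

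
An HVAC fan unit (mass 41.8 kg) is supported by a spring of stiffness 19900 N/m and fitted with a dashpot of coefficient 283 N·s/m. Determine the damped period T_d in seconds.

0.291 s

ω_n = √(k/m) = √(19900/41.8) = 21.82 rad/s.
Critical damping c_c = 2√(k·m) = 2√(19900 × 41.8) = 1824 N·s/m, so ζ = c/c_c = 283/1824 = 0.1551.
ω_d = ω_n√(1 − ζ²) = 21.82 × √(1 − 0.0241) = 21.55 rad/s.
T_d = 2π/ω_d = 0.2915 s.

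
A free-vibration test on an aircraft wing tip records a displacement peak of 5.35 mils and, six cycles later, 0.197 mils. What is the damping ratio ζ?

Logarithmic decrement δ = (1/n)·ln(x₀/x_n) = (1/6)·ln(5.35/0.197) = (1/6)·ln(27.16) = 0.5503.
ζ = δ/√(4π² + δ²) = 0.5503/√(39.48 + 0.303) = 0.5503/6.307 = 0.08724.

0.0872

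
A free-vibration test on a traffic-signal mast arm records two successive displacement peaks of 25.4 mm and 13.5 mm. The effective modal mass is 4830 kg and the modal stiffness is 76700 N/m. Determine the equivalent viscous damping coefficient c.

3850 N·s/m

Logarithmic decrement δ = (1/n)·ln(x₀/x_n) = (1/1)·ln(25.4/13.5) = (1/1)·ln(1.881) = 0.6321.
ζ = δ/√(4π² + δ²) = 0.6321/√(39.48 + 0.399) = 0.6321/6.315 = 0.1001.
c = ζ · 2√(km) = 0.1001 × 2√(76700 × 4830) = 0.1001 × 38490 = 3853 N·s/m.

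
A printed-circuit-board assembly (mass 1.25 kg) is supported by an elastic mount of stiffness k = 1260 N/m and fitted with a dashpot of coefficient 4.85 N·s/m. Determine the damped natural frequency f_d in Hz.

ω_n = √(k/m) = √(1260/1.25) = 31.75 rad/s.
Critical damping c_c = 2√(k·m) = 2√(1260 × 1.25) = 79.37 N·s/m, so ζ = c/c_c = 4.85/79.37 = 0.06110.
ω_d = ω_n√(1 − ζ²) = 31.75 × √(1 − 0.00373) = 31.69 rad/s.
f_d = ω_d/(2π) = 5.044 Hz.

5.04 Hz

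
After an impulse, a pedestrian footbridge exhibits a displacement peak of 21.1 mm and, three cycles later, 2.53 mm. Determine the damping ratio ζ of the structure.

0.112

Logarithmic decrement δ = (1/n)·ln(x₀/x_n) = (1/3)·ln(21.1/2.53) = (1/3)·ln(8.340) = 0.7070.
ζ = δ/√(4π² + δ²) = 0.7070/√(39.48 + 0.500) = 0.7070/6.323 = 0.1118.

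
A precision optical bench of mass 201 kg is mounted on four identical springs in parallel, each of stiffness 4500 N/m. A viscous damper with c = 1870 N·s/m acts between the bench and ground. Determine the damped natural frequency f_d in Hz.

Parallel springs add: k_eq = 4 × 4500 = 18000 N/m.
ω_n = √(k_eq/m) = √(18000/201) = 9.463 rad/s.
Critical damping c_c = 2√(k_eq·m) = 2√(18000 × 201) = 3804 N·s/m, so ζ = c/c_c = 1870/3804 = 0.4916.
ω_d = ω_n√(1 − ζ²) = 9.463 × √(1 − 0.242) = 8.241 rad/s.
f_d = ω_d/(2π) = 1.312 Hz.

1.31 Hz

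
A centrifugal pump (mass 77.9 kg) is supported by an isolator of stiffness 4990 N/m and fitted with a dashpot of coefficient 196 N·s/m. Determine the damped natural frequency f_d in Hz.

1.26 Hz

ω_n = √(k/m) = √(4990/77.9) = 8.004 rad/s.
Critical damping c_c = 2√(k·m) = 2√(4990 × 77.9) = 1247 N·s/m, so ζ = c/c_c = 196/1247 = 0.1572.
ω_d = ω_n√(1 − ζ²) = 8.004 × √(1 − 0.0247) = 7.904 rad/s.
f_d = ω_d/(2π) = 1.258 Hz.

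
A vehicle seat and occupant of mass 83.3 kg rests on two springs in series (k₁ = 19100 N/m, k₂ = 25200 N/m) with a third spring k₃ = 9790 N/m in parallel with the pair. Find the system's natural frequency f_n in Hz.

2.51 Hz

Series pair: k_s = k₁k₂/(k₁+k₂) = (19100)(25200)/(19100 + 25200) = 10870 N/m. In parallel with k₃: k_eq = 10870 + 9790 = 20660 N/m.
ω_n = √(k_eq/m) = √(20660/83.3) = √248.0 = 15.75 rad/s.
f_n = ω_n/(2π) = 15.75/6.283 = 2.506 Hz.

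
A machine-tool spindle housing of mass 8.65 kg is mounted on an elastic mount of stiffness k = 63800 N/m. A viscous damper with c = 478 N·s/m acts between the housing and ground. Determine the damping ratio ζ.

ω_n = √(k/m) = √(63800/8.65) = 85.88 rad/s.
Critical damping c_c = 2√(k·m) = 2√(63800 × 8.65) = 1486 N·s/m, so ζ = c/c_c = 478/1486 = 0.3217.

0.322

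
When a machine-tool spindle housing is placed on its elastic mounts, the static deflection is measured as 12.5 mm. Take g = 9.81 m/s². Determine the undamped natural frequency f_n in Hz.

ω_n = √(g/δ_st) = √(9.81/0.0125) = √784.8 = 28.01 rad/s.
f_n = ω_n/(2π) = 28.01/6.283 = 4.459 Hz.

4.46 Hz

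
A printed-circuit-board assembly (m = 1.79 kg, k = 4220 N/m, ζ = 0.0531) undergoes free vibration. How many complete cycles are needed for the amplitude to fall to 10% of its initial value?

7 cycles

Logarithmic decrement δ = 2πζ/√(1 − ζ²) = 2π × 0.05310/√(1 − 0.00282) = 0.3341.
x_n/x₀ = e^(−nδ) ≤ 0.1; take ln: n ≥ ln(1/0.1)/δ = 2.303/0.3341 = 6.892.
So 7 complete cycles are required.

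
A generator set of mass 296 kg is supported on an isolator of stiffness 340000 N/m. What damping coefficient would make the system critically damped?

20100 N·s/m

c_c = 2√(k·m) = 2√(340000 × 296) = 2 × 10030 = 20060 N·s/m.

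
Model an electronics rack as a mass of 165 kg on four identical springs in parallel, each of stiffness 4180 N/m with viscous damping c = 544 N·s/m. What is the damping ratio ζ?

Parallel springs add: k_eq = 4 × 4180 = 16720 N/m.
ω_n = √(k_eq/m) = √(16720/165) = 10.07 rad/s.
Critical damping c_c = 2√(k_eq·m) = 2√(16720 × 165) = 3322 N·s/m, so ζ = c/c_c = 544/3322 = 0.1638.

0.164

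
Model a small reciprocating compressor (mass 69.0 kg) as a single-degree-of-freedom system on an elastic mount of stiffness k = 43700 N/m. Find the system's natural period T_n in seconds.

0.250 s

ω_n = √(k/m) = √(43700/69.0) = √633.3 = 25.17 rad/s.
T_n = 2π/ω_n = 6.283/25.17 = 0.2497 s.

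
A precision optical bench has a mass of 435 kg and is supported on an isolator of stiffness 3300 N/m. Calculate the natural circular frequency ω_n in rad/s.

ω_n = √(k/m) = √(3300/435) = √7.586 = 2.754 rad/s.

2.75 rad/s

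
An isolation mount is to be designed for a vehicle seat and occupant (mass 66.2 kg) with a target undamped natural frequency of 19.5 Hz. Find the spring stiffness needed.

994000 N/m

ω_n = 2πf_n = 2π × 19.5 = 122.5 rad/s.
k = m·ω_n² = 66.2 × 122.5² = 66.2 × 15010 = 993800 N/m.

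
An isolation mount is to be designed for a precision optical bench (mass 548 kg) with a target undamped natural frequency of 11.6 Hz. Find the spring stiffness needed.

2910000 N/m

ω_n = 2πf_n = 2π × 11.6 = 72.88 rad/s.
k = m·ω_n² = 548 × 72.88² = 548 × 5312 = 2911000 N/m.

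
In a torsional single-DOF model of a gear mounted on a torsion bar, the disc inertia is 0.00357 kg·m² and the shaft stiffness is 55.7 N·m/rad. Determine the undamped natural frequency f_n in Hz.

ω_n = √(k_t/J) = √(55.7/0.00357) = √15600 = 124.9 rad/s.
f_n = ω_n/(2π) = 124.9/6.283 = 19.88 Hz.

19.9 Hz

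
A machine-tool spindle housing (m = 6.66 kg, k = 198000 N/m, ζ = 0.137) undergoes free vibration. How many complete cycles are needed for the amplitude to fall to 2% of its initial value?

Logarithmic decrement δ = 2πζ/√(1 − ζ²) = 2π × 0.1370/√(1 − 0.0188) = 0.8690.
x_n/x₀ = e^(−nδ) ≤ 0.02; take ln: n ≥ ln(1/0.02)/δ = 3.912/0.8690 = 4.502.
So 5 complete cycles are required.

5 cycles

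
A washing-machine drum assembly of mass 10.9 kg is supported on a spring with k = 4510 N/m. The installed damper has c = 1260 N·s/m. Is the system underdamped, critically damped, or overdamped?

c_c = 2√(k·m) = 443.4 N·s/m; ζ = c/c_c = 1260/443.4 = 2.84.
Since ζ > 1 the system is overdamped.

overdamped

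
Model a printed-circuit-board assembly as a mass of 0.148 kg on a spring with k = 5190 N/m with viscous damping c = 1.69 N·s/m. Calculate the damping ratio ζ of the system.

0.0305

ω_n = √(k/m) = √(5190/0.148) = 187.3 rad/s.
Critical damping c_c = 2√(k·m) = 2√(5190 × 0.148) = 55.43 N·s/m, so ζ = c/c_c = 1.69/55.43 = 0.03049.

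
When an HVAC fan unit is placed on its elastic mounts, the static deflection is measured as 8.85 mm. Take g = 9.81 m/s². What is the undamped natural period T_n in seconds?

ω_n = √(g/δ_st) = √(9.81/0.00885) = √1108 = 33.29 rad/s.
T_n = 2π/ω_n = 6.283/33.29 = 0.1887 s.

0.189 s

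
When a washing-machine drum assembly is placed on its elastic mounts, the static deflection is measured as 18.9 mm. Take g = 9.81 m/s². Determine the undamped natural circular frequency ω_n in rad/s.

22.8 rad/s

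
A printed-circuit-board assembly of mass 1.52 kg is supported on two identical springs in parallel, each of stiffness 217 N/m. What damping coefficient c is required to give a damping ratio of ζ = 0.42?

21.6 N·s/m

Parallel springs add: k_eq = 2 × 217 = 434.0 N/m.
c_c = 2√(k_eq·m) = 2√(434.0 × 1.52) = 51.37 N·s/m.
c = ζ·c_c = 0.42 × 51.37 = 21.57 N·s/m.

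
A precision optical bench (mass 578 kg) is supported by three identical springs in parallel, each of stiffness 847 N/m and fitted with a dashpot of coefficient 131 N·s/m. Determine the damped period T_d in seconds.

Parallel springs add: k_eq = 3 × 847 = 2541 N/m.
ω_n = √(k_eq/m) = √(2541/578) = 2.097 rad/s.
Critical damping c_c = 2√(k_eq·m) = 2√(2541 × 578) = 2424 N·s/m, so ζ = c/c_c = 131/2424 = 0.05405.
ω_d = ω_n√(1 − ζ²) = 2.097 × √(1 − 0.00292) = 2.094 rad/s.
T_d = 2π/ω_d = 3.001 s.

3.00 s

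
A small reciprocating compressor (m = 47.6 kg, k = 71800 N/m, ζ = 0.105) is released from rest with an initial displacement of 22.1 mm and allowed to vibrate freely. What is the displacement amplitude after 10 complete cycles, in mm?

0.0291 mm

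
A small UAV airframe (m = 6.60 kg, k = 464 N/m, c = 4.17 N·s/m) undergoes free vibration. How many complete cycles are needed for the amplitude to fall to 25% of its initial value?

6 cycles

ζ = c/(2√(km)) = 4.17/(2√(464 × 6.60)) = 4.17/110.7 = 0.03768.
Logarithmic decrement δ = 2πζ/√(1 − ζ²) = 2π × 0.03768/√(1 − 0.00142) = 0.2369.
x_n/x₀ = e^(−nδ) ≤ 0.25; take ln: n ≥ ln(1/0.25)/δ = 1.386/0.2369 = 5.852.
So 6 complete cycles are required.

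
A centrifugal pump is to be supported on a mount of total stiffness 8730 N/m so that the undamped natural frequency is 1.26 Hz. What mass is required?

ω_n = 2πf_n = 2π × 1.26 = 7.917 rad/s.
m = k/ω_n² = 8730/7.917² = 8730/62.68 = 139.3 kg.

139 kg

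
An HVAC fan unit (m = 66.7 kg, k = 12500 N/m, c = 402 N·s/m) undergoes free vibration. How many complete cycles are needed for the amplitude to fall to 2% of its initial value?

ζ = c/(2√(km)) = 402/(2√(12500 × 66.7)) = 402/1826 = 0.2201.
Logarithmic decrement δ = 2πζ/√(1 − ζ²) = 2π × 0.2201/√(1 − 0.0485) = 1.418.
x_n/x₀ = e^(−nδ) ≤ 0.02; take ln: n ≥ ln(1/0.02)/δ = 3.912/1.418 = 2.759.
So 3 complete cycles are required.

3 cycles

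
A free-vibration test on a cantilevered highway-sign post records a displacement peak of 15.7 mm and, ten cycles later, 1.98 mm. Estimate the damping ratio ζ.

Logarithmic decrement δ = (1/n)·ln(x₀/x_n) = (1/10)·ln(15.7/1.98) = (1/10)·ln(7.929) = 0.2071.
ζ = δ/√(4π² + δ²) = 0.2071/√(39.48 + 0.0429) = 0.2071/6.287 = 0.03294.

0.0329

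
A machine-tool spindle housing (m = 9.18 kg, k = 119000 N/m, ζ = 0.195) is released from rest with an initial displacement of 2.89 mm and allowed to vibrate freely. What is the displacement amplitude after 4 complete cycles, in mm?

Logarithmic decrement δ = 2πζ/√(1 − ζ²) = 2π × 0.1950/√(1 − 0.0380) = 1.249.
After n cycles, x_n/x₀ = e^(−nδ), so x_4 = 2.89 × e^(−4 × 1.249) = 2.89 × 0.006759 = 0.01953 mm.

0.0195 mm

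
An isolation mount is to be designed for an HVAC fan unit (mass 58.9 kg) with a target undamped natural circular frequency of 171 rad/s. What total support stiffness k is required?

1720000 N/m

k = m·ω_n² = 58.9 × 171.0² = 58.9 × 29240 = 1722000 N/m.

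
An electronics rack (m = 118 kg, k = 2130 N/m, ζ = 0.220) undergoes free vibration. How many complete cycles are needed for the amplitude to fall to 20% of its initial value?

2 cycles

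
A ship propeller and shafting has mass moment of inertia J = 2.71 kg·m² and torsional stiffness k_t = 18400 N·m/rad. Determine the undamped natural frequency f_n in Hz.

13.1 Hz

ω_n = √(k_t/J) = √(18400/2.71) = √6790 = 82.40 rad/s.
f_n = ω_n/(2π) = 82.40/6.283 = 13.11 Hz.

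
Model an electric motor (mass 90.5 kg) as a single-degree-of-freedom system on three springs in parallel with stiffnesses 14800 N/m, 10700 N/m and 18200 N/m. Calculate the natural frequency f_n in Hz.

Parallel springs add: k_eq = 14800 + 10700 + 18200 = 43700 N/m.
ω_n = √(k_eq/m) = √(43700/90.5) = √482.9 = 21.97 rad/s.
f_n = ω_n/(2π) = 21.97/6.283 = 3.497 Hz.

3.50 Hz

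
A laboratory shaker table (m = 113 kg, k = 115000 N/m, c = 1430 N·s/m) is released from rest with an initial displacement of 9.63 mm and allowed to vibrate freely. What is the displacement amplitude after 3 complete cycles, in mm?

0.212 mm

ζ = c/(2√(km)) = 1430/(2√(115000 × 113)) = 1430/7210 = 0.1983.
Logarithmic decrement δ = 2πζ/√(1 − ζ²) = 2π × 0.1983/√(1 − 0.0393) = 1.271.
After n cycles, x_n/x₀ = e^(−nδ), so x_3 = 9.63 × e^(−3 × 1.271) = 9.63 × 0.02205 = 0.2123 mm.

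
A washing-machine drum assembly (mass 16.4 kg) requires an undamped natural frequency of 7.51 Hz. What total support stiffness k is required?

36500 N/m

ω_n = 2πf_n = 2π × 7.51 = 47.19 rad/s.
k = m·ω_n² = 16.4 × 47.19² = 16.4 × 2227 = 36520 N/m.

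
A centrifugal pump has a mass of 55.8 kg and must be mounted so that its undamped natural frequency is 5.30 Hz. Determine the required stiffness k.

ω_n = 2πf_n = 2π × 5.30 = 33.30 rad/s.
k = m·ω_n² = 55.8 × 33.30² = 55.8 × 1109 = 61880 N/m.

61900 N/m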